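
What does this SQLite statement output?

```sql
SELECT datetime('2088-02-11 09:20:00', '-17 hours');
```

-17 hours from 2088-02-11 09:20:00 is 2088-02-10 16:20:00 (crosses midnight).

2088-02-10 16:20:00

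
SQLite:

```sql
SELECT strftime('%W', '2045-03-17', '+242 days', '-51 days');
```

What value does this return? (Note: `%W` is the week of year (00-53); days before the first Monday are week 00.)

38

First apply '+242 days', '-51 days': 2045-03-17 → 2045-09-24.
2045-09-24 is a Sunday. SQLite's %W counts Mondays since the year started; the result is 38.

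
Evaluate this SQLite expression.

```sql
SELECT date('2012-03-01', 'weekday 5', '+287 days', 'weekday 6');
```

2012-12-15

`weekday 5` advances to the next Friday; 2012-03-01 is a Thursday, so it moves forward to 2012-03-02.
Applying '+287 days' to 2012-03-02: counting 287 days forward gives 2012-12-14.
`weekday 6` advances to the next Saturday; 2012-12-14 is a Friday, so it moves forward to 2012-12-15.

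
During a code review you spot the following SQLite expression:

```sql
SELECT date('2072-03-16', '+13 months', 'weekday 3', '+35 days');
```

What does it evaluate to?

2073-05-24

Adding +13 months to 2072-03-16 gives 2073-04-16.
`weekday 3` advances to the next Wednesday; 2073-04-16 is a Sunday, so it moves forward to 2073-04-19.
April 2073 has 30 days; 11 remain after the 19th, so 12 days reach 2073-05-01.
Advancing 23 more days within May lands on 2073-05-24.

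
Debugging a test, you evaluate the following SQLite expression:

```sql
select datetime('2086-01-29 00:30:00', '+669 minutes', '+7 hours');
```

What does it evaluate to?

2086-01-29 18:39:00

669 minutes = 11h 9m; +669 minutes from 2086-01-29 00:30:00 is 2086-01-29 11:39:00.
+7 hours from 2086-01-29 11:39:00 is 2086-01-29 18:39:00.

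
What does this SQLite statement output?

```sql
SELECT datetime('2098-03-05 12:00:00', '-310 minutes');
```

2098-03-05 06:50:00

310 minutes = 5h 10m; -310 minutes from 2098-03-05 12:00:00 is 2098-03-05 06:50:00.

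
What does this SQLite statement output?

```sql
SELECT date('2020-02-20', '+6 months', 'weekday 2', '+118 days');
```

Adding +6 months to 2020-02-20 gives 2020-08-20.
`weekday 2` advances to the next Tuesday; 2020-08-20 is a Thursday, so it moves forward to 2020-08-25.
Applying '+118 days' to 2020-08-25: counting 118 days forward gives 2020-12-21.

2020-12-21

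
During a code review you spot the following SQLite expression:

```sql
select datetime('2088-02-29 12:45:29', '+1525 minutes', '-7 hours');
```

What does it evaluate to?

1525 minutes = 25h 25m; +1525 minutes from 2088-02-29 12:45:29 is 2088-03-01 14:10:29 (crosses midnight).
-7 hours from 2088-03-01 14:10:29 is 2088-03-01 07:10:29.

2088-03-01 07:10:29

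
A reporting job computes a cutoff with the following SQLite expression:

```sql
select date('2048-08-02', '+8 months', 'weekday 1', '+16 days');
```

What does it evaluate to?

2049-04-21

Adding +8 months to 2048-08-02 gives 2049-04-02.
`weekday 1` advances to the next Monday; 2049-04-02 is a Friday, so it moves forward to 2049-04-05.
Advancing 16 more days within April lands on 2049-04-21.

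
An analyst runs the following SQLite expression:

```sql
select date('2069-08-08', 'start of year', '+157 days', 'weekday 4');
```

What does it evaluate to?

2069-06-13

`start of year` rewinds 2069-08-08 to 2069-01-01.
Applying '+157 days' to 2069-01-01: counting 157 days forward gives 2069-06-07.
`weekday 4` advances to the next Thursday; 2069-06-07 is a Friday, so it moves forward to 2069-06-13.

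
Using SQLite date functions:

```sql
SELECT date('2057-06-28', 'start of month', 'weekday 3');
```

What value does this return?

2057-06-06

`start of month` rewinds 2057-06-28 to 2057-06-01.
`weekday 3` advances to the next Wednesday; 2057-06-01 is a Friday, so it moves forward to 2057-06-06.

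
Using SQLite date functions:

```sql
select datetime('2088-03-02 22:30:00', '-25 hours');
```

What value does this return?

-25 hours from 2088-03-02 22:30:00 is 2088-03-01 21:30:00 (crosses midnight).

2088-03-01 21:30:00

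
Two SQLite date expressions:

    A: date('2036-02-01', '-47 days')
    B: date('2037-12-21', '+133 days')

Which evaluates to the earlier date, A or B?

A = 2035-12-16.
B = 2038-05-03.
A is earlier.

A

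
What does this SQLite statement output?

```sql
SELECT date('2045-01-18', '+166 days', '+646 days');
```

Applying '+166 days' to 2045-01-18: counting 166 days forward gives 2045-07-03.
Applying '+646 days' to 2045-07-03: counting 646 days forward gives 2047-04-10.

2047-04-10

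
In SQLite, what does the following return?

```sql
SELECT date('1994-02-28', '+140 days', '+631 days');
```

1996-04-09

Applying '+140 days' to 1994-02-28: counting 140 days forward gives 1994-07-18.
Applying '+631 days' to 1994-07-18: counting 631 days forward gives 1996-04-09.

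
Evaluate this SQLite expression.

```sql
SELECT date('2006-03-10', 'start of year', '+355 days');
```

2006-12-22

`start of year` rewinds 2006-03-10 to 2006-01-01.
Applying '+355 days' to 2006-01-01: counting 355 days forward gives 2006-12-22.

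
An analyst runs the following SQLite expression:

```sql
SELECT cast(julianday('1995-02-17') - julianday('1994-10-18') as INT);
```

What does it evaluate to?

122

13 days remain in October 1994 after the 18th (31 − 18).
November 1994: 30 days.
December 1994: 31 days.
January 1995: 31 days.
Then 17 days into February 1995.
Total: 13 + 30 + 31 + 31 + 17 = 122.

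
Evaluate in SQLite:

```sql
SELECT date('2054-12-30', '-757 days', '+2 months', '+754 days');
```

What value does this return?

2055-02-27

Applying '-757 days' to 2054-12-30: counting 757 days back gives 2052-12-03.
Adding +2 months to 2052-12-03 gives 2053-02-03.
Applying '+754 days' to 2053-02-03: counting 754 days forward gives 2055-02-27.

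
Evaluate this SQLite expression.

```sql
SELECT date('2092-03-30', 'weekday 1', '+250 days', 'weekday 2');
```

2092-12-09

`weekday 1` advances to the next Monday; 2092-03-30 is a Sunday, so it moves forward to 2092-03-31.
Applying '+250 days' to 2092-03-31: counting 250 days forward gives 2092-12-06.
`weekday 2` advances to the next Tuesday; 2092-12-06 is a Saturday, so it moves forward to 2092-12-09.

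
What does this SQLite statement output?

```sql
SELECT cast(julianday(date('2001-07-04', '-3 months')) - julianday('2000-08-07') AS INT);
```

Adding -3 months to 2001-07-04 gives 2001-04-04.
24 days remain in August 2000 after the 7th (31 − 7).
Full months from September 2000 through March 2001 contribute their day counts.
Then 4 days into April 2001.
Total: 24 + 30 + 31 + 30 + 31 + 31 + 28 + 31 + 4 = 240.

240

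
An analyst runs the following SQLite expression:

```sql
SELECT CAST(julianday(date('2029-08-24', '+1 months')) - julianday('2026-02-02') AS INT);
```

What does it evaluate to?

1330

Adding +1 month to 2029-08-24 gives 2029-09-24.
26 days remain in February 2026 after the 2nd (28 − 2).
Full months from March 2026 through August 2029 contribute their day counts.
Then 24 days into September 2029.
Total: 26 + 31 + 30 + 31 + 30 + 31 + 31 + 30 + 31 + 30 + 31 + 31 + 28 + 31 + 30 + 31 + 30 + 31 + 31 + 30 + 31 + 30 + 31 + 31 + 29 + 31 + 30 + 31 + 30 + 31 + 31 + 30 + 31 + 30 + 31 + 31 + 28 + 31 + 30 + 31 + 30 + 31 + 31 + 24 = 1330.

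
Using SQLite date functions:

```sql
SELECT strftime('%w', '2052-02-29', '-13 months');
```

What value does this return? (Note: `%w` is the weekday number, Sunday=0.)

0

First apply '-13 months': 2052-02-29 → 2051-01-29.
2051-01-29 is a Sunday; with Sunday=0 that is 0.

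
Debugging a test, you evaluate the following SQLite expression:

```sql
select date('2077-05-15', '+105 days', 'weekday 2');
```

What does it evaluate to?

Applying '+105 days' to 2077-05-15: counting 105 days forward gives 2077-08-28.
`weekday 2` advances to the next Tuesday; 2077-08-28 is a Saturday, so it moves forward to 2077-08-31.

2077-08-31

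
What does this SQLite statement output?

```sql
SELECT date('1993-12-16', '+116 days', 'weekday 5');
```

1994-04-15

Applying '+116 days' to 1993-12-16: counting 116 days forward gives 1994-04-11.
`weekday 5` advances to the next Friday; 1994-04-11 is a Monday, so it moves forward to 1994-04-15.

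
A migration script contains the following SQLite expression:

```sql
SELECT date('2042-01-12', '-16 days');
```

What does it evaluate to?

Going back 12 days from 2042-01-12 reaches 2041-12-31 (last day of December, 31 days).
Going back 4 days within December lands on 2041-12-27.

2041-12-27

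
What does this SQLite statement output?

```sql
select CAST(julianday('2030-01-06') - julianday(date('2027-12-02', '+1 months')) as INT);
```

Adding +1 month to 2027-12-02 gives 2028-01-02.
29 days remain in January 2028 after the 2nd (31 − 2).
Full months from February 2028 through December 2029 contribute their day counts.
Then 6 days into January 2030.
Total: 29 + 29 + 31 + 30 + 31 + 30 + 31 + 31 + 30 + 31 + 30 + 31 + 31 + 28 + 31 + 30 + 31 + 30 + 31 + 31 + 30 + 31 + 30 + 31 + 6 = 735.

735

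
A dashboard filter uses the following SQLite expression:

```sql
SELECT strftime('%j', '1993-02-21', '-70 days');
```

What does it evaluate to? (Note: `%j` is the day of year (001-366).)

First apply '-70 days': 1993-02-21 → 1992-12-13.
Day-of-year for 1992-12-13: days since 1992-01-01 inclusive = 348, zero-padded to 348.

348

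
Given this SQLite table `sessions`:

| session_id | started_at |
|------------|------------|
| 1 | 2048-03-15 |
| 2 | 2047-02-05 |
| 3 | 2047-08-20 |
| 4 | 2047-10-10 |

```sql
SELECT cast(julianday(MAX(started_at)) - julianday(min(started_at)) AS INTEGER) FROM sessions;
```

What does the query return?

MIN = 2047-02-05, MAX = 2048-03-15.
23 days remain in February 2047 after the 5th (28 − 5).
Full months from March 2047 through February 2048 contribute their day counts.
Then 15 days into March 2048.
Total: 23 + 31 + 30 + 31 + 30 + 31 + 31 + 30 + 31 + 30 + 31 + 31 + 29 + 15 = 404.

404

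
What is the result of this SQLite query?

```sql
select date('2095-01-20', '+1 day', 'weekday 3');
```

Advancing 1 more day within January lands on 2095-01-21.
`weekday 3` advances to the next Wednesday; 2095-01-21 is a Friday, so it moves forward to 2095-01-26.

2095-01-26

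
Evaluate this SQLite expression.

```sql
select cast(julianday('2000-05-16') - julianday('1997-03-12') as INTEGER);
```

19 days remain in March 1997 after the 12th (31 − 12).
Full months from April 1997 through April 2000 contribute their day counts.
Then 16 days into May 2000.
Total: 19 + 30 + 31 + 30 + 31 + 31 + 30 + 31 + 30 + 31 + 31 + 28 + 31 + 30 + 31 + 30 + 31 + 31 + 30 + 31 + 30 + 31 + 31 + 28 + 31 + 30 + 31 + 30 + 31 + 31 + 30 + 31 + 30 + 31 + 31 + 29 + 31 + 30 + 16 = 1161.

1161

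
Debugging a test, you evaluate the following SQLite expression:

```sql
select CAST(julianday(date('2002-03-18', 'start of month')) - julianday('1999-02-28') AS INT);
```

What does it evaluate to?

`start of month` rewinds 2002-03-18 to 2002-03-01.
0 days remain in February 1999 after the 28th (28 − 28).
Full months from March 1999 through February 2002 contribute their day counts.
Then 1 day into March 2002.
Total: 0 + 31 + 30 + 31 + 30 + 31 + 31 + 30 + 31 + 30 + 31 + 31 + 29 + 31 + 30 + 31 + 30 + 31 + 31 + 30 + 31 + 30 + 31 + 31 + 28 + 31 + 30 + 31 + 30 + 31 + 31 + 30 + 31 + 30 + 31 + 31 + 28 + 1 = 1097.

1097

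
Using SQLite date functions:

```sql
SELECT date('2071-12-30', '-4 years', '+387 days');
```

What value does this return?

Adding -4 years to 2071-12-30 gives 2067-12-30.
Applying '+387 days' to 2067-12-30: counting 387 days forward gives 2069-01-20.

2069-01-20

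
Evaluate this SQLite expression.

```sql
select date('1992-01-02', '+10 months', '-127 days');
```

Adding +10 months to 1992-01-02 gives 1992-11-02.
Applying '-127 days' to 1992-11-02: counting 127 days back gives 1992-06-28.

1992-06-28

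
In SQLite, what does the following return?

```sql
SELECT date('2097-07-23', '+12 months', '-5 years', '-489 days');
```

Adding +12 months to 2097-07-23 gives 2098-07-23.
Adding -5 years to 2098-07-23 gives 2093-07-23.
Applying '-489 days' to 2093-07-23: counting 489 days back gives 2092-03-21.

2092-03-21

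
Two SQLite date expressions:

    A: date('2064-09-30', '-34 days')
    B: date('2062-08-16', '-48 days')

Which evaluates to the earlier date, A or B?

B

A = 2064-08-27.
B = 2062-06-29.
B is earlier.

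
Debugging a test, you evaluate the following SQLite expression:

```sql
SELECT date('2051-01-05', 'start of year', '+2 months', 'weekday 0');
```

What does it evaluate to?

2051-03-05

`start of year` rewinds 2051-01-05 to 2051-01-01.
Adding +2 months to 2051-01-01 gives 2051-03-01.
`weekday 0` advances to the next Sunday; 2051-03-01 is a Wednesday, so it moves forward to 2051-03-05.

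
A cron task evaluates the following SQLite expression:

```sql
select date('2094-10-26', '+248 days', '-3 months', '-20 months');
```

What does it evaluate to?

Applying '+248 days' to 2094-10-26: counting 248 days forward gives 2095-07-01.
Adding -3 months to 2095-07-01 gives 2095-04-01.
Adding -20 months to 2095-04-01 gives 2093-08-01.

2093-08-01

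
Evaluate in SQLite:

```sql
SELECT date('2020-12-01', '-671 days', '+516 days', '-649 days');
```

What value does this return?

2018-09-19

Applying '-671 days' to 2020-12-01: counting 671 days back gives 2019-01-30.
Applying '+516 days' to 2019-01-30: counting 516 days forward gives 2020-06-29.
Applying '-649 days' to 2020-06-29: counting 649 days back gives 2018-09-19.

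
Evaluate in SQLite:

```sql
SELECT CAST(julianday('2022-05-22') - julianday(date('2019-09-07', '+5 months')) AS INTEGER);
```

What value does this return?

835

Adding +5 months to 2019-09-07 gives 2020-02-07.
22 days remain in February 2020 after the 7th (29 − 7).
Full months from March 2020 through April 2022 contribute their day counts.
Then 22 days into May 2022.
Total: 22 + 31 + 30 + 31 + 30 + 31 + 31 + 30 + 31 + 30 + 31 + 31 + 28 + 31 + 30 + 31 + 30 + 31 + 31 + 30 + 31 + 30 + 31 + 31 + 28 + 31 + 30 + 22 = 835.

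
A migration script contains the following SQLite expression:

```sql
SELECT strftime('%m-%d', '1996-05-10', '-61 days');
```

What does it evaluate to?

First apply '-61 days': 1996-05-10 → 1996-03-10.
`%m-%d` extracts the month-day: 03-10.

03-10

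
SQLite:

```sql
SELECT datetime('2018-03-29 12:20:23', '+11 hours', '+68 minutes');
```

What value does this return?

+11 hours from 2018-03-29 12:20:23 is 2018-03-29 23:20:23.
68 minutes = 1h 8m; +68 minutes from 2018-03-29 23:20:23 is 2018-03-30 00:28:23 (crosses midnight).

2018-03-30 00:28:23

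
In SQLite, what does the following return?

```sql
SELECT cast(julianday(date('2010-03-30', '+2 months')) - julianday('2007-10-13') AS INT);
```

960

Adding +2 months to 2010-03-30 gives 2010-05-30.
18 days remain in October 2007 after the 13th (31 − 13).
Full months from November 2007 through April 2010 contribute their day counts.
Then 30 days into May 2010.
Total: 18 + 30 + 31 + 31 + 29 + 31 + 30 + 31 + 30 + 31 + 31 + 30 + 31 + 30 + 31 + 31 + 28 + 31 + 30 + 31 + 30 + 31 + 31 + 30 + 31 + 30 + 31 + 31 + 28 + 31 + 30 + 30 = 960.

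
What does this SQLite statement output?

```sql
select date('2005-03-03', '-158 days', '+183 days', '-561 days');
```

Applying '-158 days' to 2005-03-03: counting 158 days back gives 2004-09-26.
Applying '+183 days' to 2004-09-26: counting 183 days forward gives 2005-03-28.
Applying '-561 days' to 2005-03-28: counting 561 days back gives 2003-09-14.

2003-09-14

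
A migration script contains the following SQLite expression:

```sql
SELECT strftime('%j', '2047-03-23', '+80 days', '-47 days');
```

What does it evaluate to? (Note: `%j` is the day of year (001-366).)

115

First apply '+80 days', '-47 days': 2047-03-23 → 2047-04-25.
Day-of-year for 2047-04-25: days since 2047-01-01 inclusive = 115, zero-padded to 115.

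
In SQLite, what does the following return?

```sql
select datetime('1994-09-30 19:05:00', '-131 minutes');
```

131 minutes = 2h 11m; -131 minutes from 1994-09-30 19:05:00 is 1994-09-30 16:54:00.

1994-09-30 16:54:00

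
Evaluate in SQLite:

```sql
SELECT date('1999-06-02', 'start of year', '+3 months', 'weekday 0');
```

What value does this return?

`start of year` rewinds 1999-06-02 to 1999-01-01.
Adding +3 months to 1999-01-01 gives 1999-04-01.
`weekday 0` advances to the next Sunday; 1999-04-01 is a Thursday, so it moves forward to 1999-04-04.

1999-04-04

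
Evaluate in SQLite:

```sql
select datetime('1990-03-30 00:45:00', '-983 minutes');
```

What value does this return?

983 minutes = 16h 23m; -983 minutes from 1990-03-30 00:45:00 is 1990-03-29 08:22:00 (crosses midnight).

1990-03-29 08:22:00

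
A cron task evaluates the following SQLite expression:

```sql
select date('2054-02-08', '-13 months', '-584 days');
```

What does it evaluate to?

2051-06-04

Adding -13 months to 2054-02-08 gives 2053-01-08.
Applying '-584 days' to 2053-01-08: counting 584 days back gives 2051-06-04.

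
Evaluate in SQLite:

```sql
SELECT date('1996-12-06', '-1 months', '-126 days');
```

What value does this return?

1996-07-03

Adding -1 month to 1996-12-06 gives 1996-11-06.
Applying '-126 days' to 1996-11-06: counting 126 days back gives 1996-07-03.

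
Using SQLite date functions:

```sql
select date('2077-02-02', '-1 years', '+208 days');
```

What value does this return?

Adding -1 year to 2077-02-02 gives 2076-02-02.
Applying '+208 days' to 2076-02-02: counting 208 days forward gives 2076-08-28.

2076-08-28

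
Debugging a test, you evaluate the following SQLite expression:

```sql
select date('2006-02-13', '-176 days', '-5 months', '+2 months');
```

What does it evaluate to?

Applying '-176 days' to 2006-02-13: counting 176 days back gives 2005-08-21.
Adding -5 months to 2005-08-21 gives 2005-03-21.
Adding +2 months to 2005-03-21 gives 2005-05-21.

2005-05-21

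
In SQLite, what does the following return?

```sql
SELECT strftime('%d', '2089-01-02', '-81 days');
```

First apply '-81 days': 2089-01-02 → 2088-10-13.
`%d` extracts the 2-digit day of month: 13.

13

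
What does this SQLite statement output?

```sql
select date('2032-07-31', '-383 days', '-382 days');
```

2030-06-27

Applying '-383 days' to 2032-07-31: counting 383 days back gives 2031-07-14.
Applying '-382 days' to 2031-07-14: counting 382 days back gives 2030-06-27.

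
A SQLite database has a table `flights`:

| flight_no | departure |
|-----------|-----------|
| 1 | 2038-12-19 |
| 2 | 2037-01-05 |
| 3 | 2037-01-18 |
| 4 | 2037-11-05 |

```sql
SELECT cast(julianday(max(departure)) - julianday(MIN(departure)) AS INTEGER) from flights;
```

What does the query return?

MIN = 2037-01-05, MAX = 2038-12-19.
26 days remain in January 2037 after the 5th (31 − 5).
Full months from February 2037 through November 2038 contribute their day counts.
Then 19 days into December 2038.
Total: 26 + 28 + 31 + 30 + 31 + 30 + 31 + 31 + 30 + 31 + 30 + 31 + 31 + 28 + 31 + 30 + 31 + 30 + 31 + 31 + 30 + 31 + 30 + 19 = 713.

713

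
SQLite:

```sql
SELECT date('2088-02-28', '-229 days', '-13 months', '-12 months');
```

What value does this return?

2085-06-14

Applying '-229 days' to 2088-02-28: counting 229 days back gives 2087-07-14.
Adding -13 months to 2087-07-14 gives 2086-06-14.
Adding -12 months to 2086-06-14 gives 2085-06-14.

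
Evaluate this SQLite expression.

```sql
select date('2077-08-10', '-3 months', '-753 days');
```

Adding -3 months to 2077-08-10 gives 2077-05-10.
Applying '-753 days' to 2077-05-10: counting 753 days back gives 2075-04-18.

2075-04-18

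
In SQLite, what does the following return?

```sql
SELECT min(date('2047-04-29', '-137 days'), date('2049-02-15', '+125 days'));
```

date('2047-04-29', '-137 days') → 2046-12-13.
date('2049-02-15', '+125 days') → 2049-06-20.
Earlier of the two is 2046-12-13.

2046-12-13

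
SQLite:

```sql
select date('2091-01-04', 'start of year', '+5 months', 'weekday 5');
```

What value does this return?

2091-06-01

`start of year` rewinds 2091-01-04 to 2091-01-01.
Adding +5 months to 2091-01-01 gives 2091-06-01.
`weekday 5` advances to the next Friday; 2091-06-01 is already a Friday, so it stays at 2091-06-01.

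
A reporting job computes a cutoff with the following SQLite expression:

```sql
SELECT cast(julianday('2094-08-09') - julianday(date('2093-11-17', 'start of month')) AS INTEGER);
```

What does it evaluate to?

281

`start of month` rewinds 2093-11-17 to 2093-11-01.
29 days remain in November 2093 after the 1st (30 − 1).
Full months from December 2093 through July 2094 contribute their day counts.
Then 9 days into August 2094.
Total: 29 + 31 + 31 + 28 + 31 + 30 + 31 + 30 + 31 + 9 = 281.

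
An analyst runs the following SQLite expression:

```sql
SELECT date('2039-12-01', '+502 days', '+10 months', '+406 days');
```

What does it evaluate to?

Applying '+502 days' to 2039-12-01: counting 502 days forward gives 2041-04-16.
Adding +10 months to 2041-04-16 gives 2042-02-16.
Applying '+406 days' to 2042-02-16: counting 406 days forward gives 2043-03-29.

2043-03-29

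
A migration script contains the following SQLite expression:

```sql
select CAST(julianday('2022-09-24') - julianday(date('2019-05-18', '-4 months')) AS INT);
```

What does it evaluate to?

Adding -4 months to 2019-05-18 gives 2019-01-18.
13 days remain in January 2019 after the 18th (31 − 18).
Full months from February 2019 through August 2022 contribute their day counts.
Then 24 days into September 2022.
Total: 13 + 28 + 31 + 30 + 31 + 30 + 31 + 31 + 30 + 31 + 30 + 31 + 31 + 29 + 31 + 30 + 31 + 30 + 31 + 31 + 30 + 31 + 30 + 31 + 31 + 28 + 31 + 30 + 31 + 30 + 31 + 31 + 30 + 31 + 30 + 31 + 31 + 28 + 31 + 30 + 31 + 30 + 31 + 31 + 24 = 1345.

1345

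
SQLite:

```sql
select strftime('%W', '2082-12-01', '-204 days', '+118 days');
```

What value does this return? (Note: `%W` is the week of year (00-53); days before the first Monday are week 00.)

First apply '-204 days', '+118 days': 2082-12-01 → 2082-09-06.
2082-09-06 is a Sunday. SQLite's %W counts Mondays since the year started; the result is 35.

35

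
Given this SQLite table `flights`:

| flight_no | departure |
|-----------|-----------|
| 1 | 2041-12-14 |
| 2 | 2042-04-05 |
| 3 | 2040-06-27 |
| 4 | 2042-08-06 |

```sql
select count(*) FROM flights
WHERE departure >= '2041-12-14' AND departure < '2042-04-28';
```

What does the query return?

Rows in [2041-12-14, 2042-04-28): 2041-12-14, 2042-04-05 → 2 rows.

2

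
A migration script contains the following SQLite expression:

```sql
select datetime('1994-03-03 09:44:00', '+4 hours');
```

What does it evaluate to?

1994-03-03 13:44:00

+4 hours from 1994-03-03 09:44:00 is 1994-03-03 13:44:00.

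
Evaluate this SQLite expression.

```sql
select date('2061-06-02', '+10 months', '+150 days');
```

2062-08-30

Adding +10 months to 2061-06-02 gives 2062-04-02.
Applying '+150 days' to 2062-04-02: counting 150 days forward gives 2062-08-30.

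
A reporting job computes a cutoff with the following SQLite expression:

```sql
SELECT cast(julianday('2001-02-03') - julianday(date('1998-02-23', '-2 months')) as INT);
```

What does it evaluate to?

Adding -2 months to 1998-02-23 gives 1997-12-23.
8 days remain in December 1997 after the 23rd (31 − 23).
Full months from January 1998 through January 2001 contribute their day counts.
Then 3 days into February 2001.
Total: 8 + 31 + 28 + 31 + 30 + 31 + 30 + 31 + 31 + 30 + 31 + 30 + 31 + 31 + 28 + 31 + 30 + 31 + 30 + 31 + 31 + 30 + 31 + 30 + 31 + 31 + 29 + 31 + 30 + 31 + 30 + 31 + 31 + 30 + 31 + 30 + 31 + 31 + 3 = 1138.

1138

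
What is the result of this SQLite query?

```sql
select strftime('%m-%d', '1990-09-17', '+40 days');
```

10-27

First apply '+40 days': 1990-09-17 → 1990-10-27.
`%m-%d` extracts the month-day: 10-27.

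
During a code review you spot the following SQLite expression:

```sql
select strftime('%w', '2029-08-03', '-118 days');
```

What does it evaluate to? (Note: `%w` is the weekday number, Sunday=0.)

First apply '-118 days': 2029-08-03 → 2029-04-07.
2029-04-07 is a Saturday; with Sunday=0 that is 6.

6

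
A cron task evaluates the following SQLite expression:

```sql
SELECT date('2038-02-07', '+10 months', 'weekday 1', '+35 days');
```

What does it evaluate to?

Adding +10 months to 2038-02-07 gives 2038-12-07.
`weekday 1` advances to the next Monday; 2038-12-07 is a Tuesday, so it moves forward to 2038-12-13.
December 2038 has 31 days; 18 remain after the 13th, so 19 days reach 2039-01-01.
Advancing 16 more days within January lands on 2039-01-17.

2039-01-17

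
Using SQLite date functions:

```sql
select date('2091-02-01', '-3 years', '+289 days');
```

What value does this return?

Adding -3 years to 2091-02-01 gives 2088-02-01.
Applying '+289 days' to 2088-02-01: counting 289 days forward gives 2088-11-16.

2088-11-16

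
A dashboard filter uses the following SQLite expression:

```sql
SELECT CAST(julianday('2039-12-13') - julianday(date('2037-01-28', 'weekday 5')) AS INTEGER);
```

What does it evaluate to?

`weekday 5` advances to the next Friday; 2037-01-28 is a Wednesday, so it moves forward to 2037-01-30.
1 day remains in January 2037 after the 30th (31 − 30).
Full months from February 2037 through November 2039 contribute their day counts.
Then 13 days into December 2039.
Total: 1 + 28 + 31 + 30 + 31 + 30 + 31 + 31 + 30 + 31 + 30 + 31 + 31 + 28 + 31 + 30 + 31 + 30 + 31 + 31 + 30 + 31 + 30 + 31 + 31 + 28 + 31 + 30 + 31 + 30 + 31 + 31 + 30 + 31 + 30 + 13 = 1047.

1047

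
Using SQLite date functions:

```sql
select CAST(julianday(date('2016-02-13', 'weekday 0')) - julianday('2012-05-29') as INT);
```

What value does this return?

1356

`weekday 0` advances to the next Sunday; 2016-02-13 is a Saturday, so it moves forward to 2016-02-14.
2 days remain in May 2012 after the 29th (31 − 29).
Full months from June 2012 through January 2016 contribute their day counts.
Then 14 days into February 2016.
Total: 2 + 30 + 31 + 31 + 30 + 31 + 30 + 31 + 31 + 28 + 31 + 30 + 31 + 30 + 31 + 31 + 30 + 31 + 30 + 31 + 31 + 28 + 31 + 30 + 31 + 30 + 31 + 31 + 30 + 31 + 30 + 31 + 31 + 28 + 31 + 30 + 31 + 30 + 31 + 31 + 30 + 31 + 30 + 31 + 31 + 14 = 1356.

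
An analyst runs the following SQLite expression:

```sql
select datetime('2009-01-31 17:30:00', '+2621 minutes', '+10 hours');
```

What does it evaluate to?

2009-02-02 23:11:00

2621 minutes = 43h 41m; +2621 minutes from 2009-01-31 17:30:00 is 2009-02-02 13:11:00 (crosses midnight).
+10 hours from 2009-02-02 13:11:00 is 2009-02-02 23:11:00.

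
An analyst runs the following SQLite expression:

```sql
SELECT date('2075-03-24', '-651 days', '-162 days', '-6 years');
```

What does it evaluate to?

2066-12-31

Applying '-651 days' to 2075-03-24: counting 651 days back gives 2073-06-11.
Applying '-162 days' to 2073-06-11: counting 162 days back gives 2072-12-31.
Adding -6 years to 2072-12-31 gives 2066-12-31.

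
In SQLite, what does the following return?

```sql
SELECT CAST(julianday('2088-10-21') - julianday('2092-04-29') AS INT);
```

-1286

10 days remain in October 2088 after the 21st (31 − 21).
Full months from November 2088 through March 2092 contribute their day counts.
Then 29 days into April 2092.
Total: 10 + 30 + 31 + 31 + 28 + 31 + 30 + 31 + 30 + 31 + 31 + 30 + 31 + 30 + 31 + 31 + 28 + 31 + 30 + 31 + 30 + 31 + 31 + 30 + 31 + 30 + 31 + 31 + 28 + 31 + 30 + 31 + 30 + 31 + 31 + 30 + 31 + 30 + 31 + 31 + 29 + 31 + 29 = 1286.
The subtraction is earlier − later, so the result is −1286 → -1286.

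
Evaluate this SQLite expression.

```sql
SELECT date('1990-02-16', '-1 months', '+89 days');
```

Adding -1 month to 1990-02-16 gives 1990-01-16.
Applying '+89 days' to 1990-01-16: counting 89 days forward gives 1990-04-15.

1990-04-15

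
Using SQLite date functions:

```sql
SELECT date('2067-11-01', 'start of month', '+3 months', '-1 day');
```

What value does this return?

`start of month` rewinds 2067-11-01 to 2067-11-01.
Adding +3 months to 2067-11-01 gives 2068-02-01.
Going back 1 day from 2068-02-01 reaches 2068-01-31 (last day of January, 31 days).

2068-01-31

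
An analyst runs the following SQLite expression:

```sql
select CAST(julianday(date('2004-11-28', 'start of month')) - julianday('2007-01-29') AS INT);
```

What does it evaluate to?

`start of month` rewinds 2004-11-28 to 2004-11-01.
29 days remain in November 2004 after the 1st (30 − 1).
Full months from December 2004 through December 2006 contribute their day counts.
Then 29 days into January 2007.
Total: 29 + 31 + 31 + 28 + 31 + 30 + 31 + 30 + 31 + 31 + 30 + 31 + 30 + 31 + 31 + 28 + 31 + 30 + 31 + 30 + 31 + 31 + 30 + 31 + 30 + 31 + 29 = 819.
The subtraction is earlier − later, so the result is −819 → -819.

-819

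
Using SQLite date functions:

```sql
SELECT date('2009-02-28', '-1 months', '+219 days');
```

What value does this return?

2009-09-04

Adding -1 month to 2009-02-28 gives 2009-01-28.
Applying '+219 days' to 2009-01-28: counting 219 days forward gives 2009-09-04.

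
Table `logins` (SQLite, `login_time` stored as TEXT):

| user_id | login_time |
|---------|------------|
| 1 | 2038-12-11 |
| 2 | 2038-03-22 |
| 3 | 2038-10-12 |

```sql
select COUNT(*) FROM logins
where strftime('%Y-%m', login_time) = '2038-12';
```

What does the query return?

1

Rows with year-month 2038-12: 2038-12-11 → 1.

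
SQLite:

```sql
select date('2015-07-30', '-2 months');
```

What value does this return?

2015-05-30

Adding -2 months to 2015-07-30 gives 2015-05-30.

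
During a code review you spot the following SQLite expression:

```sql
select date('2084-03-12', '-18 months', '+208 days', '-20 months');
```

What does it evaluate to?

Adding -18 months to 2084-03-12 gives 2082-09-12.
Applying '+208 days' to 2082-09-12: counting 208 days forward gives 2083-04-08.
Adding -20 months to 2083-04-08 gives 2081-08-08.

2081-08-08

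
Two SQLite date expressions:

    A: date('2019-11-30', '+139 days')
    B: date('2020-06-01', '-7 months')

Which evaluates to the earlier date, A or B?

A = 2020-04-17.
B = 2019-11-01.
B is earlier.

B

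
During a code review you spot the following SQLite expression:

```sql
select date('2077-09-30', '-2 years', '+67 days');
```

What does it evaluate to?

2075-12-06

Adding -2 years to 2077-09-30 gives 2075-09-30.
Applying '+67 days' to 2075-09-30: counting 67 days forward gives 2075-12-06.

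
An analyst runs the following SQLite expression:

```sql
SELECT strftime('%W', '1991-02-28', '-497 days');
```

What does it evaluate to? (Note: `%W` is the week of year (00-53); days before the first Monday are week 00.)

First apply '-497 days': 1991-02-28 → 1989-10-19.
1989-10-19 is a Thursday. SQLite's %W counts Mondays since the year started; the result is 42.

42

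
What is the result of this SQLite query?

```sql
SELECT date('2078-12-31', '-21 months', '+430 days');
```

2078-06-04

Adding -21 months to 2078-12-31 gives 2077-03-31.
Applying '+430 days' to 2077-03-31: counting 430 days forward gives 2078-06-04.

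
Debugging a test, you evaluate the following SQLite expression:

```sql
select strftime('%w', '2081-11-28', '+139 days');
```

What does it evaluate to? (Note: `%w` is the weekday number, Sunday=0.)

First apply '+139 days': 2081-11-28 → 2082-04-16.
2082-04-16 is a Thursday; with Sunday=0 that is 4.

4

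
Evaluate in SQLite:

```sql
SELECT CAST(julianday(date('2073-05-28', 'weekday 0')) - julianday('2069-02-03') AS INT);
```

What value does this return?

1575

`weekday 0` advances to the next Sunday; 2073-05-28 is already a Sunday, so it stays at 2073-05-28.
25 days remain in February 2069 after the 3rd (28 − 3).
Full months from March 2069 through April 2073 contribute their day counts.
Then 28 days into May 2073.
Total: 25 + 31 + 30 + 31 + 30 + 31 + 31 + 30 + 31 + 30 + 31 + 31 + 28 + 31 + 30 + 31 + 30 + 31 + 31 + 30 + 31 + 30 + 31 + 31 + 28 + 31 + 30 + 31 + 30 + 31 + 31 + 30 + 31 + 30 + 31 + 31 + 29 + 31 + 30 + 31 + 30 + 31 + 31 + 30 + 31 + 30 + 31 + 31 + 28 + 31 + 30 + 28 = 1575.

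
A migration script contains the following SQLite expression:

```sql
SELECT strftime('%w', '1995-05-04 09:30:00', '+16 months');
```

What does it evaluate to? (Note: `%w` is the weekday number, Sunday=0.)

3

First apply '+16 months': 1995-05-04 09:30:00 → 1996-09-04 09:30:00.
1996-09-04 is a Wednesday; with Sunday=0 that is 3.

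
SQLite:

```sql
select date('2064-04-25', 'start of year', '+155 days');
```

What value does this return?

`start of year` rewinds 2064-04-25 to 2064-01-01.
Applying '+155 days' to 2064-01-01: counting 155 days forward gives 2064-06-04.

2064-06-04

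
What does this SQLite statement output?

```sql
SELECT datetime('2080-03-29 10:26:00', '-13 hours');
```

-13 hours from 2080-03-29 10:26:00 is 2080-03-28 21:26:00 (crosses midnight).

2080-03-28 21:26:00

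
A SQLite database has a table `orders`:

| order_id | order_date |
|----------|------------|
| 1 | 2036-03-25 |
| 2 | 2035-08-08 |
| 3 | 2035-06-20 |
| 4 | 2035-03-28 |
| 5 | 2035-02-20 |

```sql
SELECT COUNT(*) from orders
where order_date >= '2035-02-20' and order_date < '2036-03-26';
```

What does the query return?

Rows in [2035-02-20, 2036-03-26): 2036-03-25, 2035-08-08, 2035-06-20, 2035-03-28, 2035-02-20 → 5 rows.

5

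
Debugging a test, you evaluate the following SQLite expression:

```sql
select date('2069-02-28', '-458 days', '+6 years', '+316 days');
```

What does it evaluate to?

Applying '-458 days' to 2069-02-28: counting 458 days back gives 2067-11-28.
Adding +6 years to 2067-11-28 gives 2073-11-28.
Applying '+316 days' to 2073-11-28: counting 316 days forward gives 2074-10-10.

2074-10-10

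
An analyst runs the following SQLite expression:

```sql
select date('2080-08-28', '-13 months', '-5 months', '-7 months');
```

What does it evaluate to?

Adding -13 months to 2080-08-28 gives 2079-07-28.
Adding -5 months to 2079-07-28 gives 2079-02-28.
Adding -7 months to 2079-02-28 gives 2078-07-28.

2078-07-28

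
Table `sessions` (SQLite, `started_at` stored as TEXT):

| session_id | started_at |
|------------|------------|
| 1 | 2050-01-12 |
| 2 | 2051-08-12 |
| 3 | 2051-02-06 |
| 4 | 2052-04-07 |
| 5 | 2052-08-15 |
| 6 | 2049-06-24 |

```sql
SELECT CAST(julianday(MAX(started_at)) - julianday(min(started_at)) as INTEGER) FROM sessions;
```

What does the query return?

1148

MIN = 2049-06-24, MAX = 2052-08-15.
6 days remain in June 2049 after the 24th (30 − 24).
Full months from July 2049 through July 2052 contribute their day counts.
Then 15 days into August 2052.
Total: 6 + 31 + 31 + 30 + 31 + 30 + 31 + 31 + 28 + 31 + 30 + 31 + 30 + 31 + 31 + 30 + 31 + 30 + 31 + 31 + 28 + 31 + 30 + 31 + 30 + 31 + 31 + 30 + 31 + 30 + 31 + 31 + 29 + 31 + 30 + 31 + 30 + 31 + 15 = 1148.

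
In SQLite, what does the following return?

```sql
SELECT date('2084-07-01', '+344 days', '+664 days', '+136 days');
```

2087-08-19

Applying '+344 days' to 2084-07-01: counting 344 days forward gives 2085-06-10.
Applying '+664 days' to 2085-06-10: counting 664 days forward gives 2087-04-05.
Applying '+136 days' to 2087-04-05: counting 136 days forward gives 2087-08-19.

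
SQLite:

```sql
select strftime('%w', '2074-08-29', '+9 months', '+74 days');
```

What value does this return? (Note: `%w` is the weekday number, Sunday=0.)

0

First apply '+9 months', '+74 days': 2074-08-29 → 2075-08-11.
2075-08-11 is a Sunday; with Sunday=0 that is 0.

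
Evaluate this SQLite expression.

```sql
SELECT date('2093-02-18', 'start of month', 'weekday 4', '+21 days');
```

`start of month` rewinds 2093-02-18 to 2093-02-01.
`weekday 4` advances to the next Thursday; 2093-02-01 is a Sunday, so it moves forward to 2093-02-05.
Advancing 21 more days within February lands on 2093-02-26.

2093-02-26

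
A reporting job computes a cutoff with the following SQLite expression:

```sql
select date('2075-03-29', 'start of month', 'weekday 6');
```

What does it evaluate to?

`start of month` rewinds 2075-03-29 to 2075-03-01.
`weekday 6` advances to the next Saturday; 2075-03-01 is a Friday, so it moves forward to 2075-03-02.

2075-03-02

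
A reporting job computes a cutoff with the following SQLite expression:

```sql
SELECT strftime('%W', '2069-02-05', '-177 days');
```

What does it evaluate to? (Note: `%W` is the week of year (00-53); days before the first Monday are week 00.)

First apply '-177 days': 2069-02-05 → 2068-08-12.
2068-08-12 is a Sunday. SQLite's %W counts Mondays since the year started; the result is 32.

32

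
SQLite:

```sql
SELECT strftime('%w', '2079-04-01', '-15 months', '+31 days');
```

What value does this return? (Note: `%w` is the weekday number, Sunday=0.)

First apply '-15 months', '+31 days': 2079-04-01 → 2078-02-01.
2078-02-01 is a Tuesday; with Sunday=0 that is 2.

2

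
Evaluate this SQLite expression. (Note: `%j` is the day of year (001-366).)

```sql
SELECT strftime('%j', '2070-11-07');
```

Day-of-year for 2070-11-07: days since 2070-01-01 inclusive = 311, zero-padded to 311.

311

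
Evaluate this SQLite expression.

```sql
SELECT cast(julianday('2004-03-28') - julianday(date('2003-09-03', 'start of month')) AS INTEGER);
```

209

`start of month` rewinds 2003-09-03 to 2003-09-01.
29 days remain in September 2003 after the 1st (30 − 1).
October 2003: 31 days.
November 2003: 30 days.
December 2003: 31 days.
January 2004: 31 days.
February 2004: 29 days (leap year).
Then 28 days into March 2004.
Total: 29 + 31 + 30 + 31 + 31 + 29 + 28 = 209.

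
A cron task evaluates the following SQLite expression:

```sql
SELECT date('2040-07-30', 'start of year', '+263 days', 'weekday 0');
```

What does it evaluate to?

2040-09-23

`start of year` rewinds 2040-07-30 to 2040-01-01.
Applying '+263 days' to 2040-01-01: counting 263 days forward gives 2040-09-20.
`weekday 0` advances to the next Sunday; 2040-09-20 is a Thursday, so it moves forward to 2040-09-23.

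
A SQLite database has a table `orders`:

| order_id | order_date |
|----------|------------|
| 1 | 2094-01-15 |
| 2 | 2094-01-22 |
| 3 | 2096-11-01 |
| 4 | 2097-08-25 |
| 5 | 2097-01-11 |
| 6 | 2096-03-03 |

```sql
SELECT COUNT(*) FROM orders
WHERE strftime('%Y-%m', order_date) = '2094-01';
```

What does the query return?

Rows with year-month 2094-01: 2094-01-15, 2094-01-22 → 2.

2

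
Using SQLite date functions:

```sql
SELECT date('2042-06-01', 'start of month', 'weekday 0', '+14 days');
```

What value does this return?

2042-06-15

`start of month` rewinds 2042-06-01 to 2042-06-01.
`weekday 0` advances to the next Sunday; 2042-06-01 is already a Sunday, so it stays at 2042-06-01.
Advancing 14 more days within June lands on 2042-06-15.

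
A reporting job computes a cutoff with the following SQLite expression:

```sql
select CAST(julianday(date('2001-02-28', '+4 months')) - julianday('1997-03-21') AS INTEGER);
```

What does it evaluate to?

Adding +4 months to 2001-02-28 gives 2001-06-28.
10 days remain in March 1997 after the 21st (31 − 21).
Full months from April 1997 through May 2001 contribute their day counts.
Then 28 days into June 2001.
Total: 10 + 30 + 31 + 30 + 31 + 31 + 30 + 31 + 30 + 31 + 31 + 28 + 31 + 30 + 31 + 30 + 31 + 31 + 30 + 31 + 30 + 31 + 31 + 28 + 31 + 30 + 31 + 30 + 31 + 31 + 30 + 31 + 30 + 31 + 31 + 29 + 31 + 30 + 31 + 30 + 31 + 31 + 30 + 31 + 30 + 31 + 31 + 28 + 31 + 30 + 31 + 28 = 1560.

1560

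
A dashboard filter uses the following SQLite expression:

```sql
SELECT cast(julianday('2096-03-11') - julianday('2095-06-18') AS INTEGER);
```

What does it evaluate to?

267

12 days remain in June 2095 after the 18th (30 − 18).
Full months from July 2095 through February 2096 contribute their day counts.
Then 11 days into March 2096.
Total: 12 + 31 + 31 + 30 + 31 + 30 + 31 + 31 + 29 + 11 = 267.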